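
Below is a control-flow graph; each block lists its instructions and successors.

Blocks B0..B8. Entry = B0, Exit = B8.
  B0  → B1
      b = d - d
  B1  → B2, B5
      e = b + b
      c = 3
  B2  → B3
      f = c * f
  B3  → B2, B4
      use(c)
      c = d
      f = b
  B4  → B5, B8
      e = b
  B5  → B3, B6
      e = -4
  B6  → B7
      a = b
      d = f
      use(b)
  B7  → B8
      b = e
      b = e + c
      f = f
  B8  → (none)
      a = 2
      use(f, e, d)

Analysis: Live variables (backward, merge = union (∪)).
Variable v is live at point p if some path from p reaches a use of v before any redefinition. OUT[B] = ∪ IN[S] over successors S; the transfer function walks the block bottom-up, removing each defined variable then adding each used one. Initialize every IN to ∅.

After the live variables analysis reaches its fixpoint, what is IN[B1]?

Converged values:
  B0: | IN={d, f} | OUT={b, d, f}
  B1: | IN={b, d, f} | OUT={b, c, d, f}
  B2: | IN={b, c, d, f} | OUT={b, c, d}
  B3: | IN={b, c, d} | OUT={b, c, d, f}
  B4: | IN={b, c, d, f} | OUT={b, c, d, e, f}
  B5: | IN={b, c, d, f} | OUT={b, c, d, e, f}
  B6: | IN={b, c, e, f} | OUT={c, d, e, f}
  B7: | IN={c, d, e, f} | OUT={d, e, f}
  B8: | IN={d, e, f} | OUT={}

Merge at B1: OUT[B1] = IN[B2] ⊔ IN[B5] = {b, c, d, f}
Applying B1's transfer function to that OUT value gives IN[B1] (row B1 above).

Answer: {b, d, f}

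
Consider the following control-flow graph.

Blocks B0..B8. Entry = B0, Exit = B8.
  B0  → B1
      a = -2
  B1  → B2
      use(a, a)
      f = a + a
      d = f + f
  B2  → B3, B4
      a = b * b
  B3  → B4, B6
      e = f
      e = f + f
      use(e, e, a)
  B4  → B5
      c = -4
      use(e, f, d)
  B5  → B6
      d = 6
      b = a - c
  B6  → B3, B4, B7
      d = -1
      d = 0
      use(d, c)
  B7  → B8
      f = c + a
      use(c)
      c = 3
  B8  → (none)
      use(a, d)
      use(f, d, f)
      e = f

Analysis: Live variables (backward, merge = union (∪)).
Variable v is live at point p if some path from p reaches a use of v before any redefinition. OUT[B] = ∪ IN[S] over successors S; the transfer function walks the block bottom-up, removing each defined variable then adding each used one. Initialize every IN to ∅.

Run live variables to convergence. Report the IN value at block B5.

Per-block solution:
  B0:  IN={b, c, e}  OUT={a, b, c, e}
  B1:  IN={a, b, c, e}  OUT={b, c, d, e, f}
  B2:  IN={b, c, d, e, f}  OUT={a, c, d, e, f}
  B3:  IN={a, c, d, f}  OUT={a, c, d, e, f}
  B4:  IN={a, d, e, f}  OUT={a, c, e, f}
  B5:  IN={a, c, e, f}  OUT={a, c, e, f}
  B6:  IN={a, c, e, f}  OUT={a, c, d, e, f}
  B7:  IN={a, c, d}  OUT={a, d, f}
  B8:  IN={a, d, f}  OUT={}

Merge at B5: OUT[B5] = IN[B6] = {a, c, e, f}
Applying B5's transfer function to that OUT value gives IN[B5] (row B5 above).

Answer: {a, c, e, f}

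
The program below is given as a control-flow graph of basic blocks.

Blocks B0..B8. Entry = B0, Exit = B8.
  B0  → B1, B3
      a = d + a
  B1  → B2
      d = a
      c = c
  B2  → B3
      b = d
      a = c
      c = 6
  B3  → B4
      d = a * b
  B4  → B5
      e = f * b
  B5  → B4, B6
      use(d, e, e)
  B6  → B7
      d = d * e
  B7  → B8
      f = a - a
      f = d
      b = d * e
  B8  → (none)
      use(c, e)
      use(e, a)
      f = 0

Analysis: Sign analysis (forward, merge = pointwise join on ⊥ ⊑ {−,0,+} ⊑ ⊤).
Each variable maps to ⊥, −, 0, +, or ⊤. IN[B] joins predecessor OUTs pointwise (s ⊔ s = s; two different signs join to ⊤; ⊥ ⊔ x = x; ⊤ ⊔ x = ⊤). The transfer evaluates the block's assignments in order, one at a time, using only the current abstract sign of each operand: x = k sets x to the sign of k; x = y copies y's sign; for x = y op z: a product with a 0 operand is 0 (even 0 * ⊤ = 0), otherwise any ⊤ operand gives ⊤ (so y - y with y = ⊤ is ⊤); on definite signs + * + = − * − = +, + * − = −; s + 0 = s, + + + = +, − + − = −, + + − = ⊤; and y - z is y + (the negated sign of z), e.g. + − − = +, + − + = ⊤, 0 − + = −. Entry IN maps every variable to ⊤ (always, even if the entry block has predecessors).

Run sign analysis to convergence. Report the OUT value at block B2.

Answer: {a: ⊤, b: ⊤, c: +, d: ⊤, e: ⊤, f: ⊤}

Derivation:
Fixpoint table:
  B0:   IN=(all ⊤)   OUT=(all ⊤)
  B1:   IN=(all ⊤)   OUT=(all ⊤)
  B2:   IN=(all ⊤)   OUT={c:+; rest ⊤}
  B3:   IN=(all ⊤)   OUT=(all ⊤)
  B4:   IN=(all ⊤)   OUT=(all ⊤)
  B5:   IN=(all ⊤)   OUT=(all ⊤)
  B6:   IN=(all ⊤)   OUT=(all ⊤)
  B7:   IN=(all ⊤)   OUT=(all ⊤)
  B8:   IN=(all ⊤)   OUT={f:0; rest ⊤}

Merge at B2: IN[B2] = OUT[B1] = {a: ⊤, b: ⊤, c: ⊤, d: ⊤, e: ⊤, f: ⊤}
Applying B2's transfer function to that IN value gives OUT[B2] (row B2 above).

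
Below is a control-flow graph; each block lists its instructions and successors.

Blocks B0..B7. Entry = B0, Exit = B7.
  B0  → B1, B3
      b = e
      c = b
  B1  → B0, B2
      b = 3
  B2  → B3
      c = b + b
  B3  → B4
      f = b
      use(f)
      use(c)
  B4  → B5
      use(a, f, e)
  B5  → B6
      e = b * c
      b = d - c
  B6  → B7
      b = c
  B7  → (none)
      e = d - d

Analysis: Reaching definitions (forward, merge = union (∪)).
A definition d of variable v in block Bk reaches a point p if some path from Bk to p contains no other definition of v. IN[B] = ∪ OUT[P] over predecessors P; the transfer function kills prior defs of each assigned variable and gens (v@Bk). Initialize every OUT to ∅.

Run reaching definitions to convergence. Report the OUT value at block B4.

Answer: {b@B0, b@B1, c@B0, c@B2, f@B3}

Trace:
Converged values:
  B0:  IN={b@B1, c@B0}  OUT={b@B0, c@B0}
  B1:  IN={b@B0, c@B0}  OUT={b@B1, c@B0}
  B2:  IN={b@B1, c@B0}  OUT={b@B1, c@B2}
  B3:  IN={b@B0, b@B1, c@B0, c@B2}  OUT={b@B0, b@B1, c@B0, c@B2, f@B3}
  B4:  IN={b@B0, b@B1, c@B0, c@B2, f@B3}  OUT={b@B0, b@B1, c@B0, c@B2, f@B3}
  B5:  IN={b@B0, b@B1, c@B0, c@B2, f@B3}  OUT={b@B5, c@B0, c@B2, e@B5, f@B3}
  B6:  IN={b@B5, c@B0, c@B2, e@B5, f@B3}  OUT={b@B6, c@B0, c@B2, e@B5, f@B3}
  B7:  IN={b@B6, c@B0, c@B2, e@B5, f@B3}  OUT={b@B6, c@B0, c@B2, e@B7, f@B3}

Merge at B4: IN[B4] = OUT[B3] = {b@B0, b@B1, c@B0, c@B2, f@B3}
Applying B4's transfer function to that IN value gives OUT[B4] (row B4 above).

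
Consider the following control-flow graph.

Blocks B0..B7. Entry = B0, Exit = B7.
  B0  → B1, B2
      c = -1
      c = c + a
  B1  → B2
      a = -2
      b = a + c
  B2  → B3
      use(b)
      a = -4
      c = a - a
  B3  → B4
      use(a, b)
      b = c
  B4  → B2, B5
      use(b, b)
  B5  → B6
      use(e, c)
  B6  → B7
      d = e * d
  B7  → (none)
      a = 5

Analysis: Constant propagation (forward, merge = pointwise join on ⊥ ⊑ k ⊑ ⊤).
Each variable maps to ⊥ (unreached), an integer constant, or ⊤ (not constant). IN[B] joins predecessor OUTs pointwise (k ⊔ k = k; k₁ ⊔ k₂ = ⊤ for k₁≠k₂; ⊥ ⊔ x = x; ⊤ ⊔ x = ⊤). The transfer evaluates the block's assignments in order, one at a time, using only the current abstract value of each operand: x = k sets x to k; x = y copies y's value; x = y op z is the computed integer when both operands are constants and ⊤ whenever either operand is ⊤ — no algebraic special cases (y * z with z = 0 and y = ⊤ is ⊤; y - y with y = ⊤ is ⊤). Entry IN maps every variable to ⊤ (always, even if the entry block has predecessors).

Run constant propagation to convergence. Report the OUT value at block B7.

Fixpoint table:
  B0:   IN=(all ⊤)   OUT=(all ⊤)
  B1:   IN=(all ⊤)   OUT={a:-2; rest ⊤}
  B2:   IN=(all ⊤)   OUT={a:-4, c:0; rest ⊤}
  B3:   IN={a:-4, c:0; rest ⊤}   OUT={a:-4, b:0, c:0; rest ⊤}
  B4:   IN={a:-4, b:0, c:0; rest ⊤}   OUT={a:-4, b:0, c:0; rest ⊤}
  B5:   IN={a:-4, b:0, c:0; rest ⊤}   OUT={a:-4, b:0, c:0; rest ⊤}
  B6:   IN={a:-4, b:0, c:0; rest ⊤}   OUT={a:-4, b:0, c:0; rest ⊤}
  B7:   IN={a:-4, b:0, c:0; rest ⊤}   OUT={a:5, b:0, c:0; rest ⊤}

Merge at B7: IN[B7] = OUT[B6] = {a: -4, b: 0, c: 0, d: ⊤, e: ⊤, f: ⊤}
Applying B7's transfer function to that IN value gives OUT[B7] (row B7 above).

Answer: {a: 5, b: 0, c: 0, d: ⊤, e: ⊤, f: ⊤}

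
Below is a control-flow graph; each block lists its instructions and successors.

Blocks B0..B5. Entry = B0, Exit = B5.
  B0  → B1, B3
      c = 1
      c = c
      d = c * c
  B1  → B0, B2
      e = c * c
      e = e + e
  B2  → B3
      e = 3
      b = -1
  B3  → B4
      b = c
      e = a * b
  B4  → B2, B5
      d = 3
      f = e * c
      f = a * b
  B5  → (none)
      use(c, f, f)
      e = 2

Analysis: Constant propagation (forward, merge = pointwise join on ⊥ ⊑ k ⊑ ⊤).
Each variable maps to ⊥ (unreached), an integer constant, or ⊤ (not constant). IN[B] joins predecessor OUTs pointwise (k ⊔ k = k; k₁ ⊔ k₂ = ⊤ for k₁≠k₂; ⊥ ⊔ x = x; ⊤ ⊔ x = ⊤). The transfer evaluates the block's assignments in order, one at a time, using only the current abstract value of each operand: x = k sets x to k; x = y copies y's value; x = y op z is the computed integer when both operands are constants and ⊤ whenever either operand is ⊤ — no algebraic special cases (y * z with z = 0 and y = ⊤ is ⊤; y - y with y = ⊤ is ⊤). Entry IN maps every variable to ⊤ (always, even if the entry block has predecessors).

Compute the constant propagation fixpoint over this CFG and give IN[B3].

Per-block solution:
  B0: | IN=(all ⊤) | OUT={c:1, d:1; rest ⊤}
  B1: | IN={c:1, d:1; rest ⊤} | OUT={c:1, d:1, e:2; rest ⊤}
  B2: | IN={c:1; rest ⊤} | OUT={b:-1, c:1, e:3; rest ⊤}
  B3: | IN={c:1; rest ⊤} | OUT={b:1, c:1; rest ⊤}
  B4: | IN={b:1, c:1; rest ⊤} | OUT={b:1, c:1, d:3; rest ⊤}
  B5: | IN={b:1, c:1, d:3; rest ⊤} | OUT={b:1, c:1, d:3, e:2; rest ⊤}

Merge at B3: IN[B3] = OUT[B0] ⊔ OUT[B2] = {a: ⊤, b: ⊤, c: 1, d: ⊤, e: ⊤, f: ⊤}

Answer: {a: ⊤, b: ⊤, c: 1, d: ⊤, e: ⊤, f: ⊤}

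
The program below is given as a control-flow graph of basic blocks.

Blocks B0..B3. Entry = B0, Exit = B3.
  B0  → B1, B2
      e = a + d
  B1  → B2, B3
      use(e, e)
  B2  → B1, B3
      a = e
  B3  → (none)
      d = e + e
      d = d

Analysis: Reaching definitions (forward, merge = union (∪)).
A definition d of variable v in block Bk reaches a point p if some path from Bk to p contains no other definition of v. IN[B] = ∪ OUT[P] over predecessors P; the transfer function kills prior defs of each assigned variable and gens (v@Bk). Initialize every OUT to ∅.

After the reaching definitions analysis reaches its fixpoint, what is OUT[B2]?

Answer: {a@B2, e@B0}

Trace:
Fixpoint table:
  B0: | IN={} | OUT={e@B0}
  B1: | IN={a@B2, e@B0} | OUT={a@B2, e@B0}
  B2: | IN={a@B2, e@B0} | OUT={a@B2, e@B0}
  B3: | IN={a@B2, e@B0} | OUT={a@B2, d@B3, e@B0}

Merge at B2: IN[B2] = OUT[B0] ⊔ OUT[B1] = {a@B2, e@B0}
Applying B2's transfer function to that IN value gives OUT[B2] (row B2 above).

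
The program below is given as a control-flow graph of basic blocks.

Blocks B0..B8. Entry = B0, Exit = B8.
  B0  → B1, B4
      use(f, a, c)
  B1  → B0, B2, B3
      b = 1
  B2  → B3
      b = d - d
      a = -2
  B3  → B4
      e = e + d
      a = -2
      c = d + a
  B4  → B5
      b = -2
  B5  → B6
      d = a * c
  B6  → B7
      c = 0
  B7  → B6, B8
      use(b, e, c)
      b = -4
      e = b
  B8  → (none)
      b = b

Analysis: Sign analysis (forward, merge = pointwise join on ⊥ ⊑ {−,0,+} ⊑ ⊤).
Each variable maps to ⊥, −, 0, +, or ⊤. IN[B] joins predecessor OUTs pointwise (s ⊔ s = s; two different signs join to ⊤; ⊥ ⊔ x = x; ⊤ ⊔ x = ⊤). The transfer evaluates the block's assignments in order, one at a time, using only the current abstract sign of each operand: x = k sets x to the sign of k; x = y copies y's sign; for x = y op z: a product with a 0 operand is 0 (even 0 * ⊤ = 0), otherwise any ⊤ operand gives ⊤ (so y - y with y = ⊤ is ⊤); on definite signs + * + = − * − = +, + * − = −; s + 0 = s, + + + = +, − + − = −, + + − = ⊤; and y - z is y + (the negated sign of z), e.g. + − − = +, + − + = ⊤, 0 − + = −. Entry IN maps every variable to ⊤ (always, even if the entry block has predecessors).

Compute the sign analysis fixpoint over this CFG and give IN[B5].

Answer: {a: ⊤, b: -, c: ⊤, d: ⊤, e: ⊤, f: ⊤}

Derivation:
Per-block solution:
  B0:  IN=(all ⊤)  OUT=(all ⊤)
  B1:  IN=(all ⊤)  OUT={b:+; rest ⊤}
  B2:  IN={b:+; rest ⊤}  OUT={a:-; rest ⊤}
  B3:  IN=(all ⊤)  OUT={a:-; rest ⊤}
  B4:  IN=(all ⊤)  OUT={b:-; rest ⊤}
  B5:  IN={b:-; rest ⊤}  OUT={b:-; rest ⊤}
  B6:  IN={b:-; rest ⊤}  OUT={b:-, c:0; rest ⊤}
  B7:  IN={b:-, c:0; rest ⊤}  OUT={b:-, c:0, e:-; rest ⊤}
  B8:  IN={b:-, c:0, e:-; rest ⊤}  OUT={b:-, c:0, e:-; rest ⊤}

Merge at B5: IN[B5] = OUT[B4] = {a: ⊤, b: -, c: ⊤, d: ⊤, e: ⊤, f: ⊤}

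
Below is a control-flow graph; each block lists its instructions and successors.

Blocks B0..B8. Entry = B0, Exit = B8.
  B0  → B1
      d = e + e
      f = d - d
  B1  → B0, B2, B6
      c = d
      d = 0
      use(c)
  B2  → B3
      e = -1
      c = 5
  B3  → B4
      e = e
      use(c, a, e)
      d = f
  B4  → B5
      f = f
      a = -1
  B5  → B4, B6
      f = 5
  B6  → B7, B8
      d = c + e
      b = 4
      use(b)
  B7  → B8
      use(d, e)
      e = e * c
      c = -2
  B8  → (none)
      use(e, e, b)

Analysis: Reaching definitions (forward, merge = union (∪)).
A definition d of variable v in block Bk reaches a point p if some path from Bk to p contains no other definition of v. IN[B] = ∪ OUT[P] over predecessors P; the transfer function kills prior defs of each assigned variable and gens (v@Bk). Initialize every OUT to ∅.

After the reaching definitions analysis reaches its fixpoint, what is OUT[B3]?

Answer: {c@B2, d@B3, e@B3, f@B0}

Working:
Per-block solution:
  B0:  IN={c@B1, d@B1, f@B0}  OUT={c@B1, d@B0, f@B0}
  B1:  IN={c@B1, d@B0, f@B0}  OUT={c@B1, d@B1, f@B0}
  B2:  IN={c@B1, d@B1, f@B0}  OUT={c@B2, d@B1, e@B2, f@B0}
  B3:  IN={c@B2, d@B1, e@B2, f@B0}  OUT={c@B2, d@B3, e@B3, f@B0}
  B4:  IN={a@B4, c@B2, d@B3, e@B3, f@B0, f@B5}  OUT={a@B4, c@B2, d@B3, e@B3, f@B4}
  B5:  IN={a@B4, c@B2, d@B3, e@B3, f@B4}  OUT={a@B4, c@B2, d@B3, e@B3, f@B5}
  B6:  IN={a@B4, c@B1, c@B2, d@B1, d@B3, e@B3, f@B0, f@B5}  OUT={a@B4, b@B6, c@B1, c@B2, d@B6, e@B3, f@B0, f@B5}
  B7:  IN={a@B4, b@B6, c@B1, c@B2, d@B6, e@B3, f@B0, f@B5}  OUT={a@B4, b@B6, c@B7, d@B6, e@B7, f@B0, f@B5}
  B8:  IN={a@B4, b@B6, c@B1, c@B2, c@B7, d@B6, e@B3, e@B7, f@B0, f@B5}  OUT={a@B4, b@B6, c@B1, c@B2, c@B7, d@B6, e@B3, e@B7, f@B0, f@B5}

Merge at B3: IN[B3] = OUT[B2] = {c@B2, d@B1, e@B2, f@B0}
Applying B3's transfer function to that IN value gives OUT[B3] (row B3 above).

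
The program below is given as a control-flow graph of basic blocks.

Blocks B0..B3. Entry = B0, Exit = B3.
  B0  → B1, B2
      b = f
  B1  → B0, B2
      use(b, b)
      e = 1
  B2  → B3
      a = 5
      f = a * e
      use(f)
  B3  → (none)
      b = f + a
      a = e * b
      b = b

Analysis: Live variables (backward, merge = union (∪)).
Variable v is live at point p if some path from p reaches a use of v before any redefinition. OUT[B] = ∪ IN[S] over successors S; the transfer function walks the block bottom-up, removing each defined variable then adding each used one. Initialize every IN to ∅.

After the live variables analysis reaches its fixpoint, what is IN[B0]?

Per-block solution:
  B0:   IN={e, f}   OUT={b, e, f}
  B1:   IN={b, f}   OUT={e, f}
  B2:   IN={e}   OUT={a, e, f}
  B3:   IN={a, e, f}   OUT={}

Merge at B0: OUT[B0] = IN[B1] ⊔ IN[B2] = {b, e, f}
Applying B0's transfer function to that OUT value gives IN[B0] (row B0 above).

Answer: {e, f}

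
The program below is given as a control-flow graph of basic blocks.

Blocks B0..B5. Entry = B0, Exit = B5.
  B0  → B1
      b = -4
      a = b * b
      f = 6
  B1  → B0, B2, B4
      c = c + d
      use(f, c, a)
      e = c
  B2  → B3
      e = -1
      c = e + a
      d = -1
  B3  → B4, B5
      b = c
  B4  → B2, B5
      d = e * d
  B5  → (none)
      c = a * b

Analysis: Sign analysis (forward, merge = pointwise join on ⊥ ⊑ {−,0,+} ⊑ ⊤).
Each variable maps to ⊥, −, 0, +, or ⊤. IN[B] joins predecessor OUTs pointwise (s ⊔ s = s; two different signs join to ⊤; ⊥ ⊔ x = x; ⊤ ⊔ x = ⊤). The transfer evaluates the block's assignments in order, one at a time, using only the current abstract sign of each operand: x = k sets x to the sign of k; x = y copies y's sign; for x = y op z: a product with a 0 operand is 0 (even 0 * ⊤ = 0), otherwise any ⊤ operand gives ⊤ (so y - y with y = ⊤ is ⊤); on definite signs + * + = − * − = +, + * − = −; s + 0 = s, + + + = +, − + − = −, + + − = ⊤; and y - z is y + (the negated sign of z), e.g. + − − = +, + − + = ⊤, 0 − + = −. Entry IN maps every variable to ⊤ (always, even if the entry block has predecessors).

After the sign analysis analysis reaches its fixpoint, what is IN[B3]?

Answer: {a: +, b: ⊤, c: ⊤, d: -, e: -, f: +}

Working:
Converged values:
  B0:  IN=(all ⊤)  OUT={a:+, b:-, f:+; rest ⊤}
  B1:  IN={a:+, b:-, f:+; rest ⊤}  OUT={a:+, b:-, f:+; rest ⊤}
  B2:  IN={a:+, f:+; rest ⊤}  OUT={a:+, d:-, e:-, f:+; rest ⊤}
  B3:  IN={a:+, d:-, e:-, f:+; rest ⊤}  OUT={a:+, d:-, e:-, f:+; rest ⊤}
  B4:  IN={a:+, f:+; rest ⊤}  OUT={a:+, f:+; rest ⊤}
  B5:  IN={a:+, f:+; rest ⊤}  OUT={a:+, f:+; rest ⊤}

Merge at B3: IN[B3] = OUT[B2] = {a: +, b: ⊤, c: ⊤, d: -, e: -, f: +}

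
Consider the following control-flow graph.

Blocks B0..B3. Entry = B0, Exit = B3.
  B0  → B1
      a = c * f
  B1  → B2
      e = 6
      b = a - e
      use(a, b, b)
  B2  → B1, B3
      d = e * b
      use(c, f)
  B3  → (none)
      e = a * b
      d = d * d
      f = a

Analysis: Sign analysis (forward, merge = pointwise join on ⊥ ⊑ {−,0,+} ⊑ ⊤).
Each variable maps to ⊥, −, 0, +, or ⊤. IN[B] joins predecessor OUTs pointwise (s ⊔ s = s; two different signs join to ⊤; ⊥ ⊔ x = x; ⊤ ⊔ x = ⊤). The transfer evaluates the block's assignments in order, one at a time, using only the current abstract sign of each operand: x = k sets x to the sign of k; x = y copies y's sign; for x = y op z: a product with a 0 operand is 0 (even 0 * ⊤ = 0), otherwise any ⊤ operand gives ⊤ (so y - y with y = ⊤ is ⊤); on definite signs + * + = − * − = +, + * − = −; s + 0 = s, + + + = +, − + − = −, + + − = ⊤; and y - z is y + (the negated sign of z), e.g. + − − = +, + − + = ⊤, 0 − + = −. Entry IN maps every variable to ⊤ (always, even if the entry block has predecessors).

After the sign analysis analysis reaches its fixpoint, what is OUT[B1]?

Per-block solution:
  B0:  IN=(all ⊤)  OUT=(all ⊤)
  B1:  IN=(all ⊤)  OUT={e:+; rest ⊤}
  B2:  IN={e:+; rest ⊤}  OUT={e:+; rest ⊤}
  B3:  IN={e:+; rest ⊤}  OUT=(all ⊤)

Merge at B1: IN[B1] = OUT[B0] ⊔ OUT[B2] = {a: ⊤, b: ⊤, c: ⊤, d: ⊤, e: ⊤, f: ⊤}
Applying B1's transfer function to that IN value gives OUT[B1] (row B1 above).

Answer: {a: ⊤, b: ⊤, c: ⊤, d: ⊤, e: +, f: ⊤}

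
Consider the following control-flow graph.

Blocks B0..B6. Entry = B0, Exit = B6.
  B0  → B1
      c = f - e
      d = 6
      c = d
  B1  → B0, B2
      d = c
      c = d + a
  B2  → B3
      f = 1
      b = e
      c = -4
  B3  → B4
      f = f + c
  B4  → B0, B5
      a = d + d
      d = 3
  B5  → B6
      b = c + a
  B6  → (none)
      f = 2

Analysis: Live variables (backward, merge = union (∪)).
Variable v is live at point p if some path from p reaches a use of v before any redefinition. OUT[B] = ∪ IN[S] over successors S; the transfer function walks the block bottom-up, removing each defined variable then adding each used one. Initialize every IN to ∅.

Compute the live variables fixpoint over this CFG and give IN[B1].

Converged values:
  B0:  IN={a, e, f}  OUT={a, c, e, f}
  B1:  IN={a, c, e, f}  OUT={a, d, e, f}
  B2:  IN={d, e}  OUT={c, d, e, f}
  B3:  IN={c, d, e, f}  OUT={c, d, e, f}
  B4:  IN={c, d, e, f}  OUT={a, c, e, f}
  B5:  IN={a, c}  OUT={}
  B6:  IN={}  OUT={}

Merge at B1: OUT[B1] = IN[B0] ⊔ IN[B2] = {a, d, e, f}
Applying B1's transfer function to that OUT value gives IN[B1] (row B1 above).

Answer: {a, c, e, f}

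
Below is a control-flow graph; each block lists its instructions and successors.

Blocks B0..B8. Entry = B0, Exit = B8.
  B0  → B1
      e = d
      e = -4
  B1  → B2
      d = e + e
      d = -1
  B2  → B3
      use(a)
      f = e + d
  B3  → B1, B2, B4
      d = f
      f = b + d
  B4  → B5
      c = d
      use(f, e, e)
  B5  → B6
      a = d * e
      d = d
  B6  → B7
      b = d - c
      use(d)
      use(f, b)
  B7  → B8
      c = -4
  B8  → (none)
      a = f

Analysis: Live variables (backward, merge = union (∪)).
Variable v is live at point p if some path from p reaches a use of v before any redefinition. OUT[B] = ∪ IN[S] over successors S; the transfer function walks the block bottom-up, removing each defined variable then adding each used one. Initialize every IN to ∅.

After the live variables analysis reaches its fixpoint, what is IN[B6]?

Fixpoint table:
  B0: | IN={a, b, d} | OUT={a, b, e}
  B1: | IN={a, b, e} | OUT={a, b, d, e}
  B2: | IN={a, b, d, e} | OUT={a, b, e, f}
  B3: | IN={a, b, e, f} | OUT={a, b, d, e, f}
  B4: | IN={d, e, f} | OUT={c, d, e, f}
  B5: | IN={c, d, e, f} | OUT={c, d, f}
  B6: | IN={c, d, f} | OUT={f}
  B7: | IN={f} | OUT={f}
  B8: | IN={f} | OUT={}

Merge at B6: OUT[B6] = IN[B7] = {f}
Applying B6's transfer function to that OUT value gives IN[B6] (row B6 above).

Answer: {c, d, f}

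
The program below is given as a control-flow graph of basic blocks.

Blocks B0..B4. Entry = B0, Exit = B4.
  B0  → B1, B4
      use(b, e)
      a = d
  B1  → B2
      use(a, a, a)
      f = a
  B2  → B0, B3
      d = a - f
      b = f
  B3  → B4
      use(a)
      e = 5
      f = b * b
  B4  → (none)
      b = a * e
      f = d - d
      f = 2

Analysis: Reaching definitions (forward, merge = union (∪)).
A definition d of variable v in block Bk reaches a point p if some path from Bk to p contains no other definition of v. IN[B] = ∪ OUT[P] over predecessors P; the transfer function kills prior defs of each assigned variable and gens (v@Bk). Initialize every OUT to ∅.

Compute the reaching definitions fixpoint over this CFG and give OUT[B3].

Answer: {a@B0, b@B2, d@B2, e@B3, f@B3}

Working:
Per-block solution:
  B0:  IN={a@B0, b@B2, d@B2, f@B1}  OUT={a@B0, b@B2, d@B2, f@B1}
  B1:  IN={a@B0, b@B2, d@B2, f@B1}  OUT={a@B0, b@B2, d@B2, f@B1}
  B2:  IN={a@B0, b@B2, d@B2, f@B1}  OUT={a@B0, b@B2, d@B2, f@B1}
  B3:  IN={a@B0, b@B2, d@B2, f@B1}  OUT={a@B0, b@B2, d@B2, e@B3, f@B3}
  B4:  IN={a@B0, b@B2, d@B2, e@B3, f@B1, f@B3}  OUT={a@B0, b@B4, d@B2, e@B3, f@B4}

Merge at B3: IN[B3] = OUT[B2] = {a@B0, b@B2, d@B2, f@B1}
Applying B3's transfer function to that IN value gives OUT[B3] (row B3 above).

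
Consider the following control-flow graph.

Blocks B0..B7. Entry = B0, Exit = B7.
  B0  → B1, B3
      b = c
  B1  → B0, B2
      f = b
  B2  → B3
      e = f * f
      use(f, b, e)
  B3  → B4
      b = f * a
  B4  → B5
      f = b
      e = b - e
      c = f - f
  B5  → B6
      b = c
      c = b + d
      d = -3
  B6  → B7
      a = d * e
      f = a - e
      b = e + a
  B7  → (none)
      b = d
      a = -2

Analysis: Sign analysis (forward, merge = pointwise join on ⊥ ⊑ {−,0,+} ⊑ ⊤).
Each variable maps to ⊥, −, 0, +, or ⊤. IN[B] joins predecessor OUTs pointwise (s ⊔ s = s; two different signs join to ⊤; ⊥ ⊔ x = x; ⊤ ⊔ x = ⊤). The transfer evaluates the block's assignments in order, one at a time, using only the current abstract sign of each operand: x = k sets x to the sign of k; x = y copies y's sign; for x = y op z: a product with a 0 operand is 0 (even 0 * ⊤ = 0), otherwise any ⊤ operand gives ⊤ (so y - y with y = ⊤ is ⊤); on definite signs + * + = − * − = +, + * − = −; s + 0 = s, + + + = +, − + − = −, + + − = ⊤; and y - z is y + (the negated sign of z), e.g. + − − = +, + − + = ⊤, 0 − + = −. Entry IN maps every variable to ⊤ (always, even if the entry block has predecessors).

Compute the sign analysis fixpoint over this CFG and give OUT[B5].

Answer: {a: ⊤, b: ⊤, c: ⊤, d: -, e: ⊤, f: ⊤}

Working:
Converged values:
  B0: | IN=(all ⊤) | OUT=(all ⊤)
  B1: | IN=(all ⊤) | OUT=(all ⊤)
  B2: | IN=(all ⊤) | OUT=(all ⊤)
  B3: | IN=(all ⊤) | OUT=(all ⊤)
  B4: | IN=(all ⊤) | OUT=(all ⊤)
  B5: | IN=(all ⊤) | OUT={d:-; rest ⊤}
  B6: | IN={d:-; rest ⊤} | OUT={d:-; rest ⊤}
  B7: | IN={d:-; rest ⊤} | OUT={a:-, b:-, d:-; rest ⊤}

Merge at B5: IN[B5] = OUT[B4] = {a: ⊤, b: ⊤, c: ⊤, d: ⊤, e: ⊤, f: ⊤}
Applying B5's transfer function to that IN value gives OUT[B5] (row B5 above).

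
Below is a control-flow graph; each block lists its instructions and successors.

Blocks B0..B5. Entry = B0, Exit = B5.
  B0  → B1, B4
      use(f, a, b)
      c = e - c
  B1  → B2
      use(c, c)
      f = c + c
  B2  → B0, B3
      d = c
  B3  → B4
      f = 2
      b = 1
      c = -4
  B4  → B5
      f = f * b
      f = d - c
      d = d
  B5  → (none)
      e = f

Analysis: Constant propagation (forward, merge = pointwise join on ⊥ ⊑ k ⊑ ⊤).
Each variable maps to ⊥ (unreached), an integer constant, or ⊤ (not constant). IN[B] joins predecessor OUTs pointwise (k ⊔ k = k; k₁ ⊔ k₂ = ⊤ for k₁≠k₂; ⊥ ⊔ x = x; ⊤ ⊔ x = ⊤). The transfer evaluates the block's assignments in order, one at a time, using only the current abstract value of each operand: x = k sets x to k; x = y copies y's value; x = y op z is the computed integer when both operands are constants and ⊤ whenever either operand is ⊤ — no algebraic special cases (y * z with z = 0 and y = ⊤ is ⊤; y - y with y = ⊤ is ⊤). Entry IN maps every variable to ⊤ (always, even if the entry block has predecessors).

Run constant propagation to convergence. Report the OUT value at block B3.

Converged values:
  B0: | IN=(all ⊤) | OUT=(all ⊤)
  B1: | IN=(all ⊤) | OUT=(all ⊤)
  B2: | IN=(all ⊤) | OUT=(all ⊤)
  B3: | IN=(all ⊤) | OUT={b:1, c:-4, f:2; rest ⊤}
  B4: | IN=(all ⊤) | OUT=(all ⊤)
  B5: | IN=(all ⊤) | OUT=(all ⊤)

Merge at B3: IN[B3] = OUT[B2] = {a: ⊤, b: ⊤, c: ⊤, d: ⊤, e: ⊤, f: ⊤}
Applying B3's transfer function to that IN value gives OUT[B3] (row B3 above).

Answer: {a: ⊤, b: 1, c: -4, d: ⊤, e: ⊤, f: 2}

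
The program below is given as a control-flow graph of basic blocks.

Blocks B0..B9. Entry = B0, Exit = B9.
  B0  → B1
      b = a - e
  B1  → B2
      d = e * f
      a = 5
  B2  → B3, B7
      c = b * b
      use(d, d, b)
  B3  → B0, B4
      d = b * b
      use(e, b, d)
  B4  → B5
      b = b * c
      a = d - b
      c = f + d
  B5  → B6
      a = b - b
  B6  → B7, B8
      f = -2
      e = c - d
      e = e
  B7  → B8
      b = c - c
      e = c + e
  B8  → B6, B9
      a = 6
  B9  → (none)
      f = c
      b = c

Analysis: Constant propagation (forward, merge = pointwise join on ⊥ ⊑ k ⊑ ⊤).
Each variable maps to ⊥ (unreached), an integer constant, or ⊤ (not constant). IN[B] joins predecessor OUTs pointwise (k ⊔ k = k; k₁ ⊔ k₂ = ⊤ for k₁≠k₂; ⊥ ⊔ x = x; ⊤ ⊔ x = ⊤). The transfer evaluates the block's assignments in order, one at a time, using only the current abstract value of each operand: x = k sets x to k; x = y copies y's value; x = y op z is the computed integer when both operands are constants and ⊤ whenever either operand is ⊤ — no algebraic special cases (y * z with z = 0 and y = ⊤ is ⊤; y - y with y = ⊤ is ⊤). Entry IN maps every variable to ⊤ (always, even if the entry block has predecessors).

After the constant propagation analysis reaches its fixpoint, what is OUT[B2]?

Answer: {a: 5, b: ⊤, c: ⊤, d: ⊤, e: ⊤, f: ⊤}

Working:
Per-block solution:
  B0:  IN=(all ⊤)  OUT=(all ⊤)
  B1:  IN=(all ⊤)  OUT={a:5; rest ⊤}
  B2:  IN={a:5; rest ⊤}  OUT={a:5; rest ⊤}
  B3:  IN={a:5; rest ⊤}  OUT={a:5; rest ⊤}
  B4:  IN={a:5; rest ⊤}  OUT=(all ⊤)
  B5:  IN=(all ⊤)  OUT=(all ⊤)
  B6:  IN=(all ⊤)  OUT={f:-2; rest ⊤}
  B7:  IN=(all ⊤)  OUT=(all ⊤)
  B8:  IN=(all ⊤)  OUT={a:6; rest ⊤}
  B9:  IN={a:6; rest ⊤}  OUT={a:6; rest ⊤}

Merge at B2: IN[B2] = OUT[B1] = {a: 5, b: ⊤, c: ⊤, d: ⊤, e: ⊤, f: ⊤}
Applying B2's transfer function to that IN value gives OUT[B2] (row B2 above).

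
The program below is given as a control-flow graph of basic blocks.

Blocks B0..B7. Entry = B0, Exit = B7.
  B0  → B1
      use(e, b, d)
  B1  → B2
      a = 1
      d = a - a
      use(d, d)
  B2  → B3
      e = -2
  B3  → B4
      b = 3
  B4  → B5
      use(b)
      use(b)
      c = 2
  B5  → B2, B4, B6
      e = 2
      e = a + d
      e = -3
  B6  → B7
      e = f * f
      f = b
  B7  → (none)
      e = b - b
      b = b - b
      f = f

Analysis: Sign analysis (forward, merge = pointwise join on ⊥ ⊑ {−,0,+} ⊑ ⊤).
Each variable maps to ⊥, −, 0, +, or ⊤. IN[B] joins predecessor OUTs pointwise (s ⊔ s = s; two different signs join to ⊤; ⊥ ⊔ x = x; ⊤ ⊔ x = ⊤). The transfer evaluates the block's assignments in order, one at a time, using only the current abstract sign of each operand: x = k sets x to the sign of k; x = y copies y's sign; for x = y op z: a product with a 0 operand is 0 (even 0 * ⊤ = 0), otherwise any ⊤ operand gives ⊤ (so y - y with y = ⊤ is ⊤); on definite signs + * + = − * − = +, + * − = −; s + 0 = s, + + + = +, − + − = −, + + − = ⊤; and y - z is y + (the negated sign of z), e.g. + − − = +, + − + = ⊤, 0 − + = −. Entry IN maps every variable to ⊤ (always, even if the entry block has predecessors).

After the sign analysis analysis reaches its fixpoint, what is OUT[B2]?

Per-block solution:
  B0: | IN=(all ⊤) | OUT=(all ⊤)
  B1: | IN=(all ⊤) | OUT={a:+; rest ⊤}
  B2: | IN={a:+; rest ⊤} | OUT={a:+, e:-; rest ⊤}
  B3: | IN={a:+, e:-; rest ⊤} | OUT={a:+, b:+, e:-; rest ⊤}
  B4: | IN={a:+, b:+, e:-; rest ⊤} | OUT={a:+, b:+, c:+, e:-; rest ⊤}
  B5: | IN={a:+, b:+, c:+, e:-; rest ⊤} | OUT={a:+, b:+, c:+, e:-; rest ⊤}
  B6: | IN={a:+, b:+, c:+, e:-; rest ⊤} | OUT={a:+, b:+, c:+, f:+; rest ⊤}
  B7: | IN={a:+, b:+, c:+, f:+; rest ⊤} | OUT={a:+, c:+, f:+; rest ⊤}

Merge at B2: IN[B2] = OUT[B1] ⊔ OUT[B5] = {a: +, b: ⊤, c: ⊤, d: ⊤, e: ⊤, f: ⊤}
Applying B2's transfer function to that IN value gives OUT[B2] (row B2 above).

Answer: {a: +, b: ⊤, c: ⊤, d: ⊤, e: -, f: ⊤}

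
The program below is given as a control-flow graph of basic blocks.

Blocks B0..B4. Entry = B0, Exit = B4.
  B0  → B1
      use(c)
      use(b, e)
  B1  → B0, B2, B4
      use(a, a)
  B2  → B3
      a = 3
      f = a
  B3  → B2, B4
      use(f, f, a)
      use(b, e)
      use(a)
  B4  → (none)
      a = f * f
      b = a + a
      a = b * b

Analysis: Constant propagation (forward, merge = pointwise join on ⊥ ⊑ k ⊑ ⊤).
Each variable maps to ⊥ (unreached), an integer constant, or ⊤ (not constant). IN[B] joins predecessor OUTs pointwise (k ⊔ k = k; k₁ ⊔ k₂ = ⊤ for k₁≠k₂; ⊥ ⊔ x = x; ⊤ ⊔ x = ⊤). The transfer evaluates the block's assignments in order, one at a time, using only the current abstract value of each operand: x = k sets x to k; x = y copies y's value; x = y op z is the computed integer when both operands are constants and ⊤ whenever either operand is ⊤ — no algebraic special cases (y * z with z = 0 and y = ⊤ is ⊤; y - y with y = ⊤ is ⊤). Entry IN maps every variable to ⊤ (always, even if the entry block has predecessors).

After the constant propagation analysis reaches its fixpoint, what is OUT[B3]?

Converged values:
  B0:  IN=(all ⊤)  OUT=(all ⊤)
  B1:  IN=(all ⊤)  OUT=(all ⊤)
  B2:  IN=(all ⊤)  OUT={a:3, f:3; rest ⊤}
  B3:  IN={a:3, f:3; rest ⊤}  OUT={a:3, f:3; rest ⊤}
  B4:  IN=(all ⊤)  OUT=(all ⊤)

Merge at B3: IN[B3] = OUT[B2] = {a: 3, b: ⊤, c: ⊤, d: ⊤, e: ⊤, f: 3}
Applying B3's transfer function to that IN value gives OUT[B3] (row B3 above).

Answer: {a: 3, b: ⊤, c: ⊤, d: ⊤, e: ⊤, f: 3}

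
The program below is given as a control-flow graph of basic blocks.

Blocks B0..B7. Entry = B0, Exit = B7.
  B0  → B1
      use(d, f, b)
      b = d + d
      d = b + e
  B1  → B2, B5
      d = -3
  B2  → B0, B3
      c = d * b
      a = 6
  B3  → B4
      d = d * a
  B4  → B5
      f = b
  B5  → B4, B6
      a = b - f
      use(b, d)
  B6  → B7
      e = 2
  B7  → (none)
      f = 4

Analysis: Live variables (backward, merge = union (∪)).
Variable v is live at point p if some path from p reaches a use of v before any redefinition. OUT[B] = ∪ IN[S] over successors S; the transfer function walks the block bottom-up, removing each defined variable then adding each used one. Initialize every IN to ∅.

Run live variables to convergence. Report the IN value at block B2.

Per-block solution:
  B0:  IN={b, d, e, f}  OUT={b, e, f}
  B1:  IN={b, e, f}  OUT={b, d, e, f}
  B2:  IN={b, d, e, f}  OUT={a, b, d, e, f}
  B3:  IN={a, b, d}  OUT={b, d}
  B4:  IN={b, d}  OUT={b, d, f}
  B5:  IN={b, d, f}  OUT={b, d}
  B6:  IN={}  OUT={}
  B7:  IN={}  OUT={}

Merge at B2: OUT[B2] = IN[B0] ⊔ IN[B3] = {a, b, d, e, f}
Applying B2's transfer function to that OUT value gives IN[B2] (row B2 above).

Answer: {b, d, e, f}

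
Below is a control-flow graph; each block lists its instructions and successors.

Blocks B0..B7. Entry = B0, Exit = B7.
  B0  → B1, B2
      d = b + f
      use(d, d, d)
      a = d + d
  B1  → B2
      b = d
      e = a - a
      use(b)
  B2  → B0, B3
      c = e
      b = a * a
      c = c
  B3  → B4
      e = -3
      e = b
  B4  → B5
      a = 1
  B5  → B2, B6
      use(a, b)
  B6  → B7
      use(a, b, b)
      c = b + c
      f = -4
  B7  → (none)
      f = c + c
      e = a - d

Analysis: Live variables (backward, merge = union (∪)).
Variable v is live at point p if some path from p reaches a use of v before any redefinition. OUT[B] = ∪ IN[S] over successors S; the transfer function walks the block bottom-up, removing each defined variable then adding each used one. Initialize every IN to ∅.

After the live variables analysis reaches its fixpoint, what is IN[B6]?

Answer: {a, b, c, d}

Trace:
Per-block solution:
  B0:  IN={b, e, f}  OUT={a, d, e, f}
  B1:  IN={a, d, f}  OUT={a, d, e, f}
  B2:  IN={a, d, e, f}  OUT={b, c, d, e, f}
  B3:  IN={b, c, d, f}  OUT={b, c, d, e, f}
  B4:  IN={b, c, d, e, f}  OUT={a, b, c, d, e, f}
  B5:  IN={a, b, c, d, e, f}  OUT={a, b, c, d, e, f}
  B6:  IN={a, b, c, d}  OUT={a, c, d}
  B7:  IN={a, c, d}  OUT={}

Merge at B6: OUT[B6] = IN[B7] = {a, c, d}
Applying B6's transfer function to that OUT value gives IN[B6] (row B6 above).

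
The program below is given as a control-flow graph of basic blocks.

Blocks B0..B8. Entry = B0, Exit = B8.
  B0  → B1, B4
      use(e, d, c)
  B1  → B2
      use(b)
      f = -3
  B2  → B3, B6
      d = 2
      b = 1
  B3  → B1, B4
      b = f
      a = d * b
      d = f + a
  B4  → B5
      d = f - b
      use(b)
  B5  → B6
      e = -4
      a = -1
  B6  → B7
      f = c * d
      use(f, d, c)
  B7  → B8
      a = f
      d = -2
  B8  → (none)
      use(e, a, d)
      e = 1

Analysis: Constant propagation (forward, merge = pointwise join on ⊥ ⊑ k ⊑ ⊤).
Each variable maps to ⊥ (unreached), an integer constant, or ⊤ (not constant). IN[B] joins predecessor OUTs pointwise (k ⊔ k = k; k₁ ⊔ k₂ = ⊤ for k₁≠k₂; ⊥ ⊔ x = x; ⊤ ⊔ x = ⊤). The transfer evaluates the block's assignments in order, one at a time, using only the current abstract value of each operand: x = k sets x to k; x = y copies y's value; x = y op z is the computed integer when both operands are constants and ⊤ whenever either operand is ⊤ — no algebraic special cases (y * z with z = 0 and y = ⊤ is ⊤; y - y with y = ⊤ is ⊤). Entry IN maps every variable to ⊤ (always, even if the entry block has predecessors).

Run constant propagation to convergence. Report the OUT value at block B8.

Per-block solution:
  B0:  IN=(all ⊤)  OUT=(all ⊤)
  B1:  IN=(all ⊤)  OUT={f:-3; rest ⊤}
  B2:  IN={f:-3; rest ⊤}  OUT={b:1, d:2, f:-3; rest ⊤}
  B3:  IN={b:1, d:2, f:-3; rest ⊤}  OUT={a:-6, b:-3, d:-9, f:-3; rest ⊤}
  B4:  IN=(all ⊤)  OUT=(all ⊤)
  B5:  IN=(all ⊤)  OUT={a:-1, e:-4; rest ⊤}
  B6:  IN=(all ⊤)  OUT=(all ⊤)
  B7:  IN=(all ⊤)  OUT={d:-2; rest ⊤}
  B8:  IN={d:-2; rest ⊤}  OUT={d:-2, e:1; rest ⊤}

Merge at B8: IN[B8] = OUT[B7] = {a: ⊤, b: ⊤, c: ⊤, d: -2, e: ⊤, f: ⊤}
Applying B8's transfer function to that IN value gives OUT[B8] (row B8 above).

Answer: {a: ⊤, b: ⊤, c: ⊤, d: -2, e: 1, f: ⊤}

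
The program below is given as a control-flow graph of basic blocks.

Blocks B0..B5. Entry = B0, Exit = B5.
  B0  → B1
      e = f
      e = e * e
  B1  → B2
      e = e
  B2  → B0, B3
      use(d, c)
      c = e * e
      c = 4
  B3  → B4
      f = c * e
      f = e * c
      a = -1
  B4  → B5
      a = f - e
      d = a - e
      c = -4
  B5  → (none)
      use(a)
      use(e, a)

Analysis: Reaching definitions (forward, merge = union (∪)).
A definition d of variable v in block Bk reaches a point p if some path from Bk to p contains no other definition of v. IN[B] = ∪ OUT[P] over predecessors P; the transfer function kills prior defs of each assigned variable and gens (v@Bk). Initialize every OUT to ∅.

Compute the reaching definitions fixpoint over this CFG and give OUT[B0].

Per-block solution:
  B0:   IN={c@B2, e@B1}   OUT={c@B2, e@B0}
  B1:   IN={c@B2, e@B0}   OUT={c@B2, e@B1}
  B2:   IN={c@B2, e@B1}   OUT={c@B2, e@B1}
  B3:   IN={c@B2, e@B1}   OUT={a@B3, c@B2, e@B1, f@B3}
  B4:   IN={a@B3, c@B2, e@B1, f@B3}   OUT={a@B4, c@B4, d@B4, e@B1, f@B3}
  B5:   IN={a@B4, c@B4, d@B4, e@B1, f@B3}   OUT={a@B4, c@B4, d@B4, e@B1, f@B3}

Merge at B0 (entry node, so the boundary value {} is joined with the incoming edge(s)): IN[B0] = {} ⊔ OUT[B2] = {c@B2, e@B1}
Applying B0's transfer function to that IN value gives OUT[B0] (row B0 above).

Answer: {c@B2, e@B0}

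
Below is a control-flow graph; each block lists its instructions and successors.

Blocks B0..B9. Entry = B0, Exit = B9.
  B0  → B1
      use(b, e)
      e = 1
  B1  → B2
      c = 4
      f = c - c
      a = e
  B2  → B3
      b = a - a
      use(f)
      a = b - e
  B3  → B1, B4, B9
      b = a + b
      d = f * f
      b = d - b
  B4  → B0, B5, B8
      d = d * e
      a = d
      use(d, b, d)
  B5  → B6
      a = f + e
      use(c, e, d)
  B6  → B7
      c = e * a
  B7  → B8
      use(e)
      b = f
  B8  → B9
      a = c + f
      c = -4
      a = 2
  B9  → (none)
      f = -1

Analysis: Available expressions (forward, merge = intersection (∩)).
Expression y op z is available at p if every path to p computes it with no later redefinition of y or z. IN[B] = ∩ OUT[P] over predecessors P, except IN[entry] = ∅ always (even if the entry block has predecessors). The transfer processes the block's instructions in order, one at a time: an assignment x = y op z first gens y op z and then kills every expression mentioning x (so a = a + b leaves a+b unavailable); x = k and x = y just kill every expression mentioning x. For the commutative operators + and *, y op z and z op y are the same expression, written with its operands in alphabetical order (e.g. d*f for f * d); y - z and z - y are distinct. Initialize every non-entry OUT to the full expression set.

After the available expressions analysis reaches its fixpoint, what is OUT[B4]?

Per-block solution:
  B0:  IN={}  OUT={}
  B1:  IN={}  OUT={c-c}
  B2:  IN={c-c}  OUT={b-e, c-c}
  B3:  IN={b-e, c-c}  OUT={c-c, f*f}
  B4:  IN={c-c, f*f}  OUT={c-c, f*f}
  B5:  IN={c-c, f*f}  OUT={c-c, e+f, f*f}
  B6:  IN={c-c, e+f, f*f}  OUT={a*e, e+f, f*f}
  B7:  IN={a*e, e+f, f*f}  OUT={a*e, e+f, f*f}
  B8:  IN={f*f}  OUT={f*f}
  B9:  IN={f*f}  OUT={}

Merge at B4: IN[B4] = OUT[B3] = {c-c, f*f}
Applying B4's transfer function to that IN value gives OUT[B4] (row B4 above).

Answer: {c-c, f*f}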